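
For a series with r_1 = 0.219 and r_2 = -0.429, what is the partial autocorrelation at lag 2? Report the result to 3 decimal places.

φ_{22} = (r_2 − r_1²) / (1 − r_1²)
r_1² = (0.219)² = 0.047961
Numerator = -0.429 − 0.0480 = -0.4770; denominator = 1 − 0.0480 = 0.9520
φ_{22} = -0.4770 / 0.9520 = -0.501

-0.501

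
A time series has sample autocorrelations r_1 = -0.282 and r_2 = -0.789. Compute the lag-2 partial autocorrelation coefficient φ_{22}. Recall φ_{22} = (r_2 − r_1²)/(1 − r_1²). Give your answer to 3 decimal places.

-0.944

φ_{22} = (r_2 − r_1²) / (1 − r_1²)
r_1² = (-0.282)² = 0.079524
Numerator = -0.789 − 0.0795 = -0.8685; denominator = 1 − 0.0795 = 0.9205
φ_{22} = -0.8685 / 0.9205 = -0.944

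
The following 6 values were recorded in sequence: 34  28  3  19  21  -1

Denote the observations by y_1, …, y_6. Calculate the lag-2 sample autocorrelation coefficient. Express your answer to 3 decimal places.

Mean ȳ = (34 + 28 + 3 + 19 + 21 − 1)/6 = 17.3333
Deviations from mean: 16.6667, 10.6667, -14.3333, 1.6667, 3.6667, -18.3333
Numerator Σ_{t=1}^{4}(y_t−ȳ)(y_{t+2}−ȳ) = -304.2222
Denominator Σ(y_t−ȳ)² = 949.3333
r_2 = -304.2222 / 949.3333 = -0.320

-0.320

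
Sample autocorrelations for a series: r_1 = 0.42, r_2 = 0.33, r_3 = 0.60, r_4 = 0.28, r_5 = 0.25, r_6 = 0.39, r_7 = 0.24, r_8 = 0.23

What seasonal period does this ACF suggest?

3

The largest autocorrelation is r_3 = 0.60; the remaining lags stay at or below 0.42. The elevated value at lag 1 (0.42), dropping to 0.33 at lag 2, reflects decaying short-term dependence rather than seasonality.
The dominant spike at lag 3 indicates a seasonal period of 3.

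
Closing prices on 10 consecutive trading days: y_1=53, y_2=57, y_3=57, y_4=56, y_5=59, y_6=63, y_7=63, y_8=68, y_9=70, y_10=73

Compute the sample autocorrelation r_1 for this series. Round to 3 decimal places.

Mean ȳ = (53 + 57 + 57 + 56 + 59 + 63 + 63 + 68 + 70 + 73)/10 = 61.9000
Numerator Σ_{t=1}^{9}(y_t−ȳ)(y_{t+1}−ȳ) = 257.6900
Denominator Σ(y_t−ȳ)² = 398.9000
r_1 = 257.6900 / 398.9000 = 0.646

0.646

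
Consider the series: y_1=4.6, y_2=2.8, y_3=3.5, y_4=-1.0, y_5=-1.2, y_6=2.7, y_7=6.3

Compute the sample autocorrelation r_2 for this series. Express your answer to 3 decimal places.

Mean ȳ = (4.6 + 2.8 + 3.5 − 1.0 − 1.2 + 2.7 + 6.3)/7 = 2.5286
Σ(y_t−ȳ)(y_{t+2}−ȳ) = (2.0122) + (-0.9578) + (-3.6220) + (-0.6049) + (-14.0620) = -17.2345
Denominator Σ(y_t−ȳ)² = 45.9143
r_2 = -17.2345 / 45.9143 = -0.375

-0.375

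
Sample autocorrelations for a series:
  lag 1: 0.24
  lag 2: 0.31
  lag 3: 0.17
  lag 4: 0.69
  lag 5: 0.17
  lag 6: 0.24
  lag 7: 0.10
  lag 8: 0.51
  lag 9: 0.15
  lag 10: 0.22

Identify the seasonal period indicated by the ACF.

4

The largest autocorrelation is r_4 = 0.69, with a weaker echo at lag 8 (0.51); the remaining lags stay at or below 0.31.
The dominant spike at lag 4 indicates a seasonal period of 4.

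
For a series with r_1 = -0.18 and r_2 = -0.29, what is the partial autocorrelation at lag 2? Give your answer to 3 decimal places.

φ_{22} = (r_2 − r_1²) / (1 − r_1²)
r_1² = (-0.18)² = 0.0324
Numerator = -0.29 − 0.0324 = -0.3224; denominator = 1 − 0.0324 = 0.9676
φ_{22} = -0.3224 / 0.9676 = -0.333

-0.333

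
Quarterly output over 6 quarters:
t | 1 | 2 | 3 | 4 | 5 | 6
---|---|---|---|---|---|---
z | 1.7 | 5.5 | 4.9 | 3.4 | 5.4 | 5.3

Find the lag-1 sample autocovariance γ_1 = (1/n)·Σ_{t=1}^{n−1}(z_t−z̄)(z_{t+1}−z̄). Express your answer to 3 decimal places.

Mean z̄ = (1.7 + 5.5 + 4.9 + 3.4 + 5.4 + 5.3)/6 = 4.3667
Deviations: -2.6667, 1.1333, 0.5333, -0.9667, 1.0333, 0.9333
Σ_{t=1}^{5}(z_t−z̄)(z_{t+1}−z̄) = -2.9678
γ_1 = -2.9678 / 6 = -0.495

-0.495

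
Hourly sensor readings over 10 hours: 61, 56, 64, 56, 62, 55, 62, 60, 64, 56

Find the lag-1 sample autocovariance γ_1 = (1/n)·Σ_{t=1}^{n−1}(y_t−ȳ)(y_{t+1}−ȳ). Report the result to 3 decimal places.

Mean ȳ = (61 + 56 + 64 + 56 + 62 + 55 + 62 + 60 + 64 + 56)/10 = 59.6000
Σ_{t=1}^{9}(y_t−ȳ)(y_{t+1}−ȳ) = -80.5600
γ_1 = -80.5600 / 10 = -8.056

-8.056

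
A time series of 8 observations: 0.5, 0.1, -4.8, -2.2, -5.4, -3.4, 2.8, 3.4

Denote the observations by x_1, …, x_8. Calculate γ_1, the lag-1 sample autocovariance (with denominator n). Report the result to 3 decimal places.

3.074

Mean x̄ = (0.5 + 0.1 − 4.8 − 2.2 − 5.4 − 3.4 + 2.8 + 3.4)/8 = -1.1250
Σ_{t=1}^{7}(x_t−x̄)(x_{t+1}−x̄) = 24.5919
γ_1 = 24.5919 / 8 = 3.074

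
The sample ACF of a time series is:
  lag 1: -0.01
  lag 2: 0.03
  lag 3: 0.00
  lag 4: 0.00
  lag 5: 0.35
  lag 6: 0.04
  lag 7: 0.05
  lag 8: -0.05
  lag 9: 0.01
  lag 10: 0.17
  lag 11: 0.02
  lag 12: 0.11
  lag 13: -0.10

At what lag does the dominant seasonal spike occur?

5

The largest autocorrelation is r_5 = 0.35, with a weaker echo at lag 10 (0.17); the remaining lags stay at or below 0.11.
The dominant spike at lag 5 indicates a seasonal period of 5.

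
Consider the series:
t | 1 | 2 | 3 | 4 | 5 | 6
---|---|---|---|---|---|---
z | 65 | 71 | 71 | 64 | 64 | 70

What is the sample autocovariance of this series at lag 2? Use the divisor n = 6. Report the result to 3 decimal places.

Mean z̄ = (65 + 71 + 71 + 64 + 64 + 70)/6 = 67.5000
Deviations: -2.5000, 3.5000, 3.5000, -3.5000, -3.5000, 2.5000
Σ_{t=1}^{4}(z_t−z̄)(z_{t+2}−z̄) = -42.0000
γ_2 = -42.0000 / 6 = -7.000

-7.000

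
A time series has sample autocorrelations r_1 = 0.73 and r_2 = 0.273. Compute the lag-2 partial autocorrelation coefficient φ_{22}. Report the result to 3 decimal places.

φ_{22} = (r_2 − r_1²) / (1 − r_1²)
r_1² = (0.73)² = 0.5329
Numerator = 0.273 − 0.5329 = -0.2599; denominator = 1 − 0.5329 = 0.4671
φ_{22} = -0.2599 / 0.4671 = -0.556

-0.556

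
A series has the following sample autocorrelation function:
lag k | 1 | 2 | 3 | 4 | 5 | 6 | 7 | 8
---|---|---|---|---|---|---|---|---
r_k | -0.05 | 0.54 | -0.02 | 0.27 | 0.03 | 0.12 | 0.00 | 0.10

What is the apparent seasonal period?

The largest autocorrelation is r_2 = 0.54, with a weaker echo at lag 4 (0.27); the remaining lags stay at or below 0.12.
The dominant spike at lag 2 indicates a seasonal period of 2.

2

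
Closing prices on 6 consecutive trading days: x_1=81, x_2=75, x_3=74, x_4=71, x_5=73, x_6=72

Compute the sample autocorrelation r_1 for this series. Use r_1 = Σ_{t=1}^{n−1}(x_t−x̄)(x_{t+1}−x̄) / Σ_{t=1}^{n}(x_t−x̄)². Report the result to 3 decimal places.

Mean x̄ = (81 + 75 + 74 + 71 + 73 + 72)/6 = 74.3333
Deviations from mean: 6.6667, 0.6667, -0.3333, -3.3333, -1.3333, -2.3333
Numerator Σ_{t=1}^{5}(x_t−x̄)(x_{t+1}−x̄) = 12.8889
Denominator Σ(x_t−x̄)² = 63.3333
r_1 = 12.8889 / 63.3333 = 0.204

0.204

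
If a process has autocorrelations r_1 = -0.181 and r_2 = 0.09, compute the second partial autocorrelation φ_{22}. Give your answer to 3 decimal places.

0.059

φ_{22} = (r_2 − r_1²) / (1 − r_1²)
r_1² = (-0.181)² = 0.032761
Numerator = 0.09 − 0.0328 = 0.0572; denominator = 1 − 0.0328 = 0.9672
φ_{22} = 0.0572 / 0.9672 = 0.059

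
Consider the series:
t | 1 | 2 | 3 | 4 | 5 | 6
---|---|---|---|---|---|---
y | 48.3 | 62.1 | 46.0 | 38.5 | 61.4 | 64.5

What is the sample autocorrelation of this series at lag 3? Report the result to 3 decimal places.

0.112

Mean ȳ = (48.3 + 62.1 + 46.0 + 38.5 + 61.4 + 64.5)/6 = 53.4667
Deviations from mean: -5.1667, 8.6333, -7.4667, -14.9667, 7.9333, 11.0333
Σ(y_t−ȳ)(y_{t+3}−ȳ) = (77.3278) + (68.4911) + (-82.3822) = 63.4367
Denominator Σ(y_t−ȳ)² = 565.6533
r_3 = 63.4367 / 565.6533 = 0.112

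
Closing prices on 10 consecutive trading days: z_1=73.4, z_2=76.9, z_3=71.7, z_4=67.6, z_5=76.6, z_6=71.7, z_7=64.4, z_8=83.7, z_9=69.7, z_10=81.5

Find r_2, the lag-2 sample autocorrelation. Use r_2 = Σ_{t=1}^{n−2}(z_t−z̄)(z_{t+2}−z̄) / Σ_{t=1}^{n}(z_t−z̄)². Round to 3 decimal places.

Mean z̄ = (73.4 + 76.9 + 71.7 + 67.6 + 76.6 + 71.7 + 64.4 + 83.7 + 69.7 + 81.5)/10 = 73.7200
Numerator Σ_{t=1}^{8}(z_t−z̄)(z_{t+2}−z̄) = 55.8392
Denominator Σ(z_t−z̄)² = 327.2760
r_2 = 55.8392 / 327.2760 = 0.171

0.171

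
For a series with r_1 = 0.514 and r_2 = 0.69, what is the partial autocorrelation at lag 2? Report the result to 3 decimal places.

0.579

φ_{22} = (r_2 − r_1²) / (1 − r_1²)
r_1² = (0.514)² = 0.264196
Numerator = 0.69 − 0.2642 = 0.4258; denominator = 1 − 0.2642 = 0.7358
φ_{22} = 0.4258 / 0.7358 = 0.579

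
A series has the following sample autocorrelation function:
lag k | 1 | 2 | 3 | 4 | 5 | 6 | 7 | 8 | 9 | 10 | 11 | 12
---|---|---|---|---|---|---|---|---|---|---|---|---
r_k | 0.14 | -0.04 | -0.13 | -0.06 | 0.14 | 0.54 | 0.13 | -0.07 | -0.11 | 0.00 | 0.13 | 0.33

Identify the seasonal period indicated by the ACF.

The largest autocorrelation is r_6 = 0.54, with a weaker echo at lag 12 (0.33); the remaining lags stay at or below 0.14.
The dominant spike at lag 6 indicates a seasonal period of 6.

6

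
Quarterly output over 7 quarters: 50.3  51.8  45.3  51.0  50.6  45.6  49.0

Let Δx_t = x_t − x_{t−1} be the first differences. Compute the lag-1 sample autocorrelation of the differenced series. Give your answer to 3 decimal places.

First differences Δx: 1.5, -6.5, 5.7, -0.4, -5.0, 3.4
Mean of differences = -0.2167
Numerator Σ(Δx_t−Δx̄)(Δx_{t+1}−Δx̄) = -65.4703
Denominator Σ(Δx_t−Δx̄)² = 113.4283
r_1(Δx) = -65.4703 / 113.4283 = -0.577

-0.577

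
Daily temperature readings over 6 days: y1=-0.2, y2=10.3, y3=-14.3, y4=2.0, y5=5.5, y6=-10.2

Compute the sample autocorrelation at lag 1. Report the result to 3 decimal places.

Mean ȳ = (-0.2 + 10.3 − 14.3 + 2.0 + 5.5 − 10.2)/6 = -1.1500
Deviations from mean: 0.9500, 11.4500, -13.1500, 3.1500, 6.6500, -9.0500
Numerator Σ_{t=1}^{5}(y_t−ȳ)(y_{t+1}−ȳ) = -220.3475
Denominator Σ(y_t−ȳ)² = 440.9750
r_1 = -220.3475 / 440.9750 = -0.500

-0.500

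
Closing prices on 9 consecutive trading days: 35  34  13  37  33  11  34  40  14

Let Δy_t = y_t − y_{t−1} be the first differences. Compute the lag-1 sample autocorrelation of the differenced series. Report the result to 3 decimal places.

-0.372

First differences Δy: -1, -21, 24, -4, -22, 23, 6, -26
Mean of differences = -2.6250
Numerator Σ(Δy_t−Δȳ)(Δy_{t+1}−Δȳ) = -1006.1406
Denominator Σ(Δy_t−Δȳ)² = 2703.8750
r_1(Δy) = -1006.1406 / 2703.8750 = -0.372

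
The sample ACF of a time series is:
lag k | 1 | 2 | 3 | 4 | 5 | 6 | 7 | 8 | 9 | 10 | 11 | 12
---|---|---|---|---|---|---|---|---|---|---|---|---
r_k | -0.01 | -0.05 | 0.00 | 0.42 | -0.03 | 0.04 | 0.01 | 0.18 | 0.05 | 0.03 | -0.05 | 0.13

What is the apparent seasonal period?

4

The largest autocorrelation is r_4 = 0.42, with a weaker echo at lag 8 (0.18); the remaining lags stay at or below 0.13.
The dominant spike at lag 4 indicates a seasonal period of 4.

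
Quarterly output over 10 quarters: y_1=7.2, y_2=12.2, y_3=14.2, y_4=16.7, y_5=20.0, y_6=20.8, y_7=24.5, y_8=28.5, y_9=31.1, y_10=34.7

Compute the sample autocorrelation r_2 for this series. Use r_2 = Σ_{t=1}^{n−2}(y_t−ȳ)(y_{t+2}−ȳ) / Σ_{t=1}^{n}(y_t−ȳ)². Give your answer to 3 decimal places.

0.394

Mean ȳ = (7.2 + 12.2 + 14.2 + 16.7 + 20.0 + 20.8 + 24.5 + 28.5 + 31.1 + 34.7)/10 = 20.9900
Numerator Σ_{t=1}^{8}(y_t−ȳ)(y_{t+2}−ȳ) = 272.4268
Denominator Σ(y_t−ȳ)² = 691.8490
r_2 = 272.4268 / 691.8490 = 0.394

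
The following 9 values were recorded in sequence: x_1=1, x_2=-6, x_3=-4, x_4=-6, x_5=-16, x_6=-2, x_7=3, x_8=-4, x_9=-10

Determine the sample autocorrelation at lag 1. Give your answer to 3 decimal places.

-0.012

Mean x̄ = (1 − 6 − 4 − 6 − 16 − 2 + 3 − 4 − 10)/9 = -4.8889
Numerator Σ_{t=1}^{8}(x_t−x̄)(x_{t+1}−x̄) = -3.0123
Denominator Σ(x_t−x̄)² = 258.8889
r_1 = -3.0123 / 258.8889 = -0.012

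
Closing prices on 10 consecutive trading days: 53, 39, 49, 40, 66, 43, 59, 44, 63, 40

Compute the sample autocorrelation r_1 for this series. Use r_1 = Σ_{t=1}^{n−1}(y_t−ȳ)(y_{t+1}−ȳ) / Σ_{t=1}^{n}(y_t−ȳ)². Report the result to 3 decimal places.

-0.661

Mean ȳ = (53 + 39 + 49 + 40 + 66 + 43 + 59 + 44 + 63 + 40)/10 = 49.6000
Numerator Σ_{t=1}^{9}(y_t−ȳ)(y_{t+1}−ȳ) = -607.9600
Denominator Σ(y_t−ȳ)² = 920.4000
r_1 = -607.9600 / 920.4000 = -0.661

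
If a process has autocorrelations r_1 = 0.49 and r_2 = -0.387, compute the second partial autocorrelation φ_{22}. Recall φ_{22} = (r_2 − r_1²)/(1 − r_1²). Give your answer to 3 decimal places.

φ_{22} = (r_2 − r_1²) / (1 − r_1²)
r_1² = (0.49)² = 0.2401
Numerator = -0.387 − 0.2401 = -0.6271; denominator = 1 − 0.2401 = 0.7599
φ_{22} = -0.6271 / 0.7599 = -0.825

-0.825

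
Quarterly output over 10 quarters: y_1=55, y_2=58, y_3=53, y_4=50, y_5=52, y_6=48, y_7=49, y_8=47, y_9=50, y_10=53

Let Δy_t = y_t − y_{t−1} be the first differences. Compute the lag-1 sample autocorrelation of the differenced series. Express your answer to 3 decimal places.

First differences Δy: 3, -5, -3, 2, -4, 1, -2, 3, 3
Mean of differences = -0.2222
Numerator Σ(Δy_t−Δȳ)(Δy_{t+1}−Δȳ) = -18.8272
Denominator Σ(Δy_t−Δȳ)² = 85.5556
r_1(Δy) = -18.8272 / 85.5556 = -0.220

-0.220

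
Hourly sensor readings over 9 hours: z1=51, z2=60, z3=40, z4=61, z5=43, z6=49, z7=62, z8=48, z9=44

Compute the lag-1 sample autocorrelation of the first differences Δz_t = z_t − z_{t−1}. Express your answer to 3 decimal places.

-0.691

First differences Δz: 9, -20, 21, -18, 6, 13, -14, -4
Mean of differences = -0.8750
Numerator Σ(Δz_t−Δz̄)(Δz_{t+1}−Δz̄) = -1145.2656
Denominator Σ(Δz_t−Δz̄)² = 1656.8750
r_1(Δz) = -1145.2656 / 1656.8750 = -0.691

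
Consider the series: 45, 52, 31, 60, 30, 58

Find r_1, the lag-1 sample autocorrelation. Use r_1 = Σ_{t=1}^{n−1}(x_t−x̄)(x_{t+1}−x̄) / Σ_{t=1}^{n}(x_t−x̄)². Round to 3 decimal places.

-0.841

Mean x̄ = (45 + 52 + 31 + 60 + 30 + 58)/6 = 46.0000
Deviations from mean: -1.0000, 6.0000, -15.0000, 14.0000, -16.0000, 12.0000
Σ(x_t−x̄)(x_{t+1}−x̄) = (-6.0000) + (-90.0000) + (-210.0000) + (-224.0000) + (-192.0000) = -722.0000
Denominator Σ(x_t−x̄)² = 858.0000
r_1 = -722.0000 / 858.0000 = -0.841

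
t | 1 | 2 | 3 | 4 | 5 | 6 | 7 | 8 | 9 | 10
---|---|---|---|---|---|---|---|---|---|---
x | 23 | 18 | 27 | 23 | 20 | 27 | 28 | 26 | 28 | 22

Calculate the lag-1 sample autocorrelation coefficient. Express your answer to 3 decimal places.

Mean x̄ = (23 + 18 + 27 + 23 + 20 + 27 + 28 + 26 + 28 + 22)/10 = 24.2000
Numerator Σ_{t=1}^{9}(x_t−x̄)(x_{t+1}−x̄) = -4.0400
Denominator Σ(x_t−x̄)² = 111.6000
r_1 = -4.0400 / 111.6000 = -0.036

-0.036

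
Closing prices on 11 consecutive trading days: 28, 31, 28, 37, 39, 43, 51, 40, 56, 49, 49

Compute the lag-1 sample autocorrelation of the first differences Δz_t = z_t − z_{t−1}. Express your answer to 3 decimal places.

First differences Δz: 3, -3, 9, 2, 4, 8, -11, 16, -7, 0
Mean of differences = 2.1000
Numerator Σ(Δz_t−Δz̄)(Δz_{t+1}−Δz̄) = -396.2100
Denominator Σ(Δz_t−Δz̄)² = 564.9000
r_1(Δz) = -396.2100 / 564.9000 = -0.701

-0.701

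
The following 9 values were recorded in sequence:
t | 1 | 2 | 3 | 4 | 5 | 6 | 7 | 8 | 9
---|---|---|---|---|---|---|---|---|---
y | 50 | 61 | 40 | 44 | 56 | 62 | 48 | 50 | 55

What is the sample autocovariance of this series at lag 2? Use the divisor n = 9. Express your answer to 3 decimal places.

Mean ȳ = (50 + 61 + 40 + 44 + 56 + 62 + 48 + 50 + 55)/9 = 51.7778
Σ_{t=1}^{7}(y_t−ȳ)(y_{t+2}−ȳ) = -226.3210
γ_2 = -226.3210 / 9 = -25.147

-25.147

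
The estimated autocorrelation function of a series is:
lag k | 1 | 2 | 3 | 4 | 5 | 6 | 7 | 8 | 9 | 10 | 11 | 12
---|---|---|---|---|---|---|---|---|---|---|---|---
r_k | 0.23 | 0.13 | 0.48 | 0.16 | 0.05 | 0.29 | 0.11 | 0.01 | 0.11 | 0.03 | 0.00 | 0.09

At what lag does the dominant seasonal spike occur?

3

The largest autocorrelation is r_3 = 0.48, with a weaker echo at lag 6 (0.29); the remaining lags stay at or below 0.23. The elevated value at lag 1 (0.23), dropping to 0.13 at lag 2, reflects decaying short-term dependence rather than seasonality.
The dominant spike at lag 3 indicates a seasonal period of 3.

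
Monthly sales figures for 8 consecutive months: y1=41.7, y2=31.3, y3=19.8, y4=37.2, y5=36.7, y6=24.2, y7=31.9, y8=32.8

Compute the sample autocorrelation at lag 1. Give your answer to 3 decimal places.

-0.208

Mean ȳ = (41.7 + 31.3 + 19.8 + 37.2 + 36.7 + 24.2 + 31.9 + 32.8)/8 = 31.9500
Numerator Σ_{t=1}^{7}(y_t−ȳ)(y_{t+1}−ȳ) = -73.7575
Denominator Σ(y_t−ȳ)² = 354.0200
r_1 = -73.7575 / 354.0200 = -0.208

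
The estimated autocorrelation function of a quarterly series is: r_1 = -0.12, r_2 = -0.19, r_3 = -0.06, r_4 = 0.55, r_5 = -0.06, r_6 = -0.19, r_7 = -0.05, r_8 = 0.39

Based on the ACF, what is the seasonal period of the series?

The largest autocorrelation is r_4 = 0.55, with a weaker echo at lag 8 (0.39); the remaining lags stay at or below -0.05.
The dominant spike at lag 4 indicates a seasonal period of 4.

4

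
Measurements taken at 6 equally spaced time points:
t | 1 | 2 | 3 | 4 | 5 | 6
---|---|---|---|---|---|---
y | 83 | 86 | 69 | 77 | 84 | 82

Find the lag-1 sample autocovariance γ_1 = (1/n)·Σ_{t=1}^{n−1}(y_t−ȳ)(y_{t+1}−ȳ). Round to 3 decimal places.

-3.060

Mean ȳ = (83 + 86 + 69 + 77 + 84 + 82)/6 = 80.1667
Deviations: 2.8333, 5.8333, -11.1667, -3.1667, 3.8333, 1.8333
Σ_{t=1}^{5}(y_t−ȳ)(y_{t+1}−ȳ) = -18.3611
γ_1 = -18.3611 / 6 = -3.060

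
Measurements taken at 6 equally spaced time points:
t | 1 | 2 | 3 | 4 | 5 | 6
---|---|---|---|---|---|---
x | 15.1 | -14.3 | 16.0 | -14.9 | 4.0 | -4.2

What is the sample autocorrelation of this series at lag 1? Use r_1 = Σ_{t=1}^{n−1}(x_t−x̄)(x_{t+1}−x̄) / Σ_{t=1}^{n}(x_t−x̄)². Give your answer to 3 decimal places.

-0.802

Mean x̄ = (15.1 − 14.3 + 16.0 − 14.9 + 4.0 − 4.2)/6 = 0.2833
Deviations from mean: 14.8167, -14.5833, 15.7167, -15.1833, 3.7167, -4.4833
Numerator Σ_{t=1}^{5}(x_t−x̄)(x_{t+1}−x̄) = -757.0036
Denominator Σ(x_t−x̄)² = 943.6683
r_1 = -757.0036 / 943.6683 = -0.802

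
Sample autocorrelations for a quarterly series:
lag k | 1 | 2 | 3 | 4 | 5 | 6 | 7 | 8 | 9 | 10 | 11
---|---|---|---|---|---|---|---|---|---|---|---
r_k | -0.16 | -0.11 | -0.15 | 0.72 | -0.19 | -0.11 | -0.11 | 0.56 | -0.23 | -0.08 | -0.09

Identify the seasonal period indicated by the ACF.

The largest autocorrelation is r_4 = 0.72, with a weaker echo at lag 8 (0.56); the remaining lags stay at or below -0.08.
The dominant spike at lag 4 indicates a seasonal period of 4.

4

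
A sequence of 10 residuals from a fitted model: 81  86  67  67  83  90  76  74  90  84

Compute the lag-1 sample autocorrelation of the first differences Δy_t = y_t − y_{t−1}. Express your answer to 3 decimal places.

First differences Δy: 5, -19, 0, 16, 7, -14, -2, 16, -6
Mean of differences = 0.3333
Numerator Σ(Δy_t−Δȳ)(Δy_{t+1}−Δȳ) = -182.4444
Denominator Σ(Δy_t−Δȳ)² = 1182.0000
r_1(Δy) = -182.4444 / 1182.0000 = -0.154

-0.154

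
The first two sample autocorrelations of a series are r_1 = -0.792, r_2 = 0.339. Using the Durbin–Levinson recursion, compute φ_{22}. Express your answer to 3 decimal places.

φ_{22} = (r_2 − r_1²) / (1 − r_1²)
r_1² = (-0.792)² = 0.627264
Numerator = 0.339 − 0.6273 = -0.2883; denominator = 1 − 0.6273 = 0.3727
φ_{22} = -0.2883 / 0.3727 = -0.773

-0.773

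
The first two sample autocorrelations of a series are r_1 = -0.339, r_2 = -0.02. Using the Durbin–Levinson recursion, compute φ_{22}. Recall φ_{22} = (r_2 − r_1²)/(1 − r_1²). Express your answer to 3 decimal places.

φ_{22} = (r_2 − r_1²) / (1 − r_1²)
r_1² = (-0.339)² = 0.114921
Numerator = -0.02 − 0.1149 = -0.1349; denominator = 1 − 0.1149 = 0.8851
φ_{22} = -0.1349 / 0.8851 = -0.152

-0.152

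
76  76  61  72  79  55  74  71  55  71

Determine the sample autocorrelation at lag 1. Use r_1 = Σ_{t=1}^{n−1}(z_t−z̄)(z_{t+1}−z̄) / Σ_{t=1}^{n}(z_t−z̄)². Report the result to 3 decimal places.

Mean z̄ = (76 + 76 + 61 + 72 + 79 + 55 + 74 + 71 + 55 + 71)/10 = 69.0000
Numerator Σ_{t=1}^{9}(z_t−z̄)(z_{t+1}−z̄) = -257.0000
Denominator Σ(z_t−z̄)² = 696.0000
r_1 = -257.0000 / 696.0000 = -0.369

-0.369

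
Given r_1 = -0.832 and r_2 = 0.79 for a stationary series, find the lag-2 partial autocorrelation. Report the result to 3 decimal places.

0.318

φ_{22} = (r_2 − r_1²) / (1 − r_1²)
r_1² = (-0.832)² = 0.692224
Numerator = 0.79 − 0.6922 = 0.0978; denominator = 1 − 0.6922 = 0.3078
φ_{22} = 0.0978 / 0.3078 = 0.318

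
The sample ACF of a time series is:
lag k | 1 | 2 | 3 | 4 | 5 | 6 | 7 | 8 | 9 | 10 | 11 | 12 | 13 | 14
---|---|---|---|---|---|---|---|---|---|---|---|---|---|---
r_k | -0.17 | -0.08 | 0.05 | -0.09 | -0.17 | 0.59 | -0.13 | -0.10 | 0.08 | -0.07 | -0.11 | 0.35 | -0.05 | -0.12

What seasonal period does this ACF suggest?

The largest autocorrelation is r_6 = 0.59, with a weaker echo at lag 12 (0.35); the remaining lags stay at or below 0.08.
The dominant spike at lag 6 indicates a seasonal period of 6.

6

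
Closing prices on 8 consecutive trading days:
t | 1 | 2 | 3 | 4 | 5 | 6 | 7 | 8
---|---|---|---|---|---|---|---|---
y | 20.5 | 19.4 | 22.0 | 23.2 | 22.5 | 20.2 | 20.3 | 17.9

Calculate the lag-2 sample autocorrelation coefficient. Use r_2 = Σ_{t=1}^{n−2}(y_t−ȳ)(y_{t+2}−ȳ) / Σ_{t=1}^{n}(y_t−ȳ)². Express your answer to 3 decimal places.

Mean ȳ = (20.5 + 19.4 + 22.0 + 23.2 + 22.5 + 20.2 + 20.3 + 17.9)/8 = 20.7500
Numerator Σ_{t=1}^{6}(y_t−ȳ)(y_{t+2}−ȳ) = -2.0000
Denominator Σ(y_t−ȳ)² = 21.1400
r_2 = -2.0000 / 21.1400 = -0.095

-0.095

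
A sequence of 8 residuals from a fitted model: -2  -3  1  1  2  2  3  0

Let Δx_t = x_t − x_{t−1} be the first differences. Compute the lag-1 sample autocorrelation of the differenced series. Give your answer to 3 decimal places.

-0.321

First differences Δx: -1, 4, 0, 1, 0, 1, -3
Mean of differences = 0.2857
Numerator Σ(Δx_t−Δx̄)(Δx_{t+1}−Δx̄) = -8.7959
Denominator Σ(Δx_t−Δx̄)² = 27.4286
r_1(Δx) = -8.7959 / 27.4286 = -0.321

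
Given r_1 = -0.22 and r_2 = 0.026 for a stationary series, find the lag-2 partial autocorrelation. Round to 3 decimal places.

-0.024

φ_{22} = (r_2 − r_1²) / (1 − r_1²)
r_1² = (-0.22)² = 0.0484
Numerator = 0.026 − 0.0484 = -0.0224; denominator = 1 − 0.0484 = 0.9516
φ_{22} = -0.0224 / 0.9516 = -0.024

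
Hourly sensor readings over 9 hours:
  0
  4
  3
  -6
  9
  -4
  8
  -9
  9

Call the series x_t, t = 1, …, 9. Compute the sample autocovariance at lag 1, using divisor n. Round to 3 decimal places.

-32.355

Mean x̄ = (0 + 4 + 3 − 6 + 9 − 4 + 8 − 9 + 9)/9 = 1.5556
Σ_{t=1}^{8}(x_t−x̄)(x_{t+1}−x̄) = -291.1975
γ_1 = -291.1975 / 9 = -32.355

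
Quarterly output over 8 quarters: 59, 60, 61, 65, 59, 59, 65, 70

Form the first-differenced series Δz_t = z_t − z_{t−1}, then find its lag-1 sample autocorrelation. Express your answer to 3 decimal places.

First differences Δz: 1, 1, 4, -6, 0, 6, 5
Mean of differences = 1.5714
Numerator Σ(Δz_t−Δz̄)(Δz_{t+1}−Δz̄) = 0.6735
Denominator Σ(Δz_t−Δz̄)² = 97.7143
r_1(Δz) = 0.6735 / 97.7143 = 0.007

0.007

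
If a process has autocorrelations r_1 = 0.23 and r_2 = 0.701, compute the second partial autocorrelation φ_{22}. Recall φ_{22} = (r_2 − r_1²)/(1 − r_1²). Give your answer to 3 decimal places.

φ_{22} = (r_2 − r_1²) / (1 − r_1²)
r_1² = (0.23)² = 0.0529
Numerator = 0.701 − 0.0529 = 0.6481; denominator = 1 − 0.0529 = 0.9471
φ_{22} = 0.6481 / 0.9471 = 0.684

0.684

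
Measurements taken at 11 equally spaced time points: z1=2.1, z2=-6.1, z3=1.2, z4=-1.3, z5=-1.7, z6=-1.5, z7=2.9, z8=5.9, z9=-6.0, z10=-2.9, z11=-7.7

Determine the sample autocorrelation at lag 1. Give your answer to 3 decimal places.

-0.084

Mean z̄ = (2.1 − 6.1 + 1.2 − 1.3 − 1.7 − 1.5 + 2.9 + 5.9 − 6.0 − 2.9 − 7.7)/11 = -1.3727
Numerator Σ_{t=1}^{10}(z_t−z̄)(z_{t+1}−z̄) = -14.7653
Denominator Σ(z_t−z̄)² = 176.0818
r_1 = -14.7653 / 176.0818 = -0.084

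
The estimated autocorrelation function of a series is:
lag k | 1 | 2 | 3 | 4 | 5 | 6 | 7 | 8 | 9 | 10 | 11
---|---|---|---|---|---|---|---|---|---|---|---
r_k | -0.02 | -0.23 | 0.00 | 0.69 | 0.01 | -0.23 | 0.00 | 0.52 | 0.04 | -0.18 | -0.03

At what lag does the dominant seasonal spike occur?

The largest autocorrelation is r_4 = 0.69, with a weaker echo at lag 8 (0.52); the remaining lags stay at or below 0.04.
The dominant spike at lag 4 indicates a seasonal period of 4.

4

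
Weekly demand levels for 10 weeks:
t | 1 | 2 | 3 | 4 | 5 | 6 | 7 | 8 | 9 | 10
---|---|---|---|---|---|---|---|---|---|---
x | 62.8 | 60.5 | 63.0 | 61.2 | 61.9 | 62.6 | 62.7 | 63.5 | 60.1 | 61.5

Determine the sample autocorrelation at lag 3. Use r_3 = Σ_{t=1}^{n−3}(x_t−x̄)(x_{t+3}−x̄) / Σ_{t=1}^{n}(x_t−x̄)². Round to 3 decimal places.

Mean x̄ = (62.8 + 60.5 + 63.0 + 61.2 + 61.9 + 62.6 + 62.7 + 63.5 + 60.1 + 61.5)/10 = 61.9800
Numerator Σ_{t=1}^{7}(x_t−x̄)(x_{t+3}−x̄) = -2.0832
Denominator Σ(x_t−x̄)² = 11.4960
r_3 = -2.0832 / 11.4960 = -0.181

-0.181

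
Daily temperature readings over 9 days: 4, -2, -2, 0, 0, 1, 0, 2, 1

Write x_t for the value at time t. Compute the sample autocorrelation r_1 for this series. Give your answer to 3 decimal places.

Mean x̄ = (4 − 2 − 2 + 0 + 0 + 1 + 0 + 2 + 1)/9 = 0.4444
Numerator Σ_{t=1}^{8}(x_t−x̄)(x_{t+1}−x̄) = -1.7531
Denominator Σ(x_t−x̄)² = 28.2222
r_1 = -1.7531 / 28.2222 = -0.062

-0.062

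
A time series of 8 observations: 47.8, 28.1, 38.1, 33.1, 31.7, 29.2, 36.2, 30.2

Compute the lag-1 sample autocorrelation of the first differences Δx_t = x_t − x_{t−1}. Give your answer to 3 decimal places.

-0.502

First differences Δx: -19.7, 10.0, -5.0, -1.4, -2.5, 7.0, -6.0
Mean of differences = -2.5143
Numerator Σ(Δx_t−Δx̄)(Δx_{t+1}−Δx̄) = -281.9559
Denominator Σ(Δx_t−Δx̄)² = 562.0486
r_1(Δx) = -281.9559 / 562.0486 = -0.502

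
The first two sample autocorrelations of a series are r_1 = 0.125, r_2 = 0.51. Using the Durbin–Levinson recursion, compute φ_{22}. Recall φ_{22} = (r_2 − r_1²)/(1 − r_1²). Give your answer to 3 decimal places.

φ_{22} = (r_2 − r_1²) / (1 − r_1²)
r_1² = (0.125)² = 0.015625
Numerator = 0.51 − 0.0156 = 0.4944; denominator = 1 − 0.0156 = 0.9844
φ_{22} = 0.4944 / 0.9844 = 0.502

0.502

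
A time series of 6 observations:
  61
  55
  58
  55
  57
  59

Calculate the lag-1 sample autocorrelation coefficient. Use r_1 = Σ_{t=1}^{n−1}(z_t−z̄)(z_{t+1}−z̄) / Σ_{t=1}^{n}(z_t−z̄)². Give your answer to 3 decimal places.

-0.391

Mean z̄ = (61 + 55 + 58 + 55 + 57 + 59)/6 = 57.5000
Deviations from mean: 3.5000, -2.5000, 0.5000, -2.5000, -0.5000, 1.5000
Σ(z_t−z̄)(z_{t+1}−z̄) = (-8.7500) + (-1.2500) + (-1.2500) + (1.2500) + (-0.7500) = -10.7500
Denominator Σ(z_t−z̄)² = 27.5000
r_1 = -10.7500 / 27.5000 = -0.391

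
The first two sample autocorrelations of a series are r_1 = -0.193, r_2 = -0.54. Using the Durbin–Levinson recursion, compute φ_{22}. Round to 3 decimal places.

-0.600

φ_{22} = (r_2 − r_1²) / (1 − r_1²)
r_1² = (-0.193)² = 0.037249
Numerator = -0.54 − 0.0372 = -0.5772; denominator = 1 − 0.0372 = 0.9628
φ_{22} = -0.5772 / 0.9628 = -0.600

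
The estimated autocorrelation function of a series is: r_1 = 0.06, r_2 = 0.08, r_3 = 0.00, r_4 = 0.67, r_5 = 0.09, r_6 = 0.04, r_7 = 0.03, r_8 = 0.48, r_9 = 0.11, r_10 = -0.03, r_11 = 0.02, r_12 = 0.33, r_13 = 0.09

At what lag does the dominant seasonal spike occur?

The largest autocorrelation is r_4 = 0.67, with weaker echoes at lags 8 (0.48) and 12 (0.33); the remaining lags stay at or below 0.11.
The dominant spike at lag 4 indicates a seasonal period of 4.

4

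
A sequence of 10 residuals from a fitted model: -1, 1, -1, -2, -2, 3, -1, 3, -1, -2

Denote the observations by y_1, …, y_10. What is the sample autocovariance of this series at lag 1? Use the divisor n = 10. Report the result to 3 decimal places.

Mean ȳ = (-1 + 1 − 1 − 2 − 2 + 3 − 1 + 3 − 1 − 2)/10 = -0.3000
Σ_{t=1}^{9}(y_t−ȳ)(y_{t+1}−ȳ) = -9.0900
γ_1 = -9.0900 / 10 = -0.909

-0.909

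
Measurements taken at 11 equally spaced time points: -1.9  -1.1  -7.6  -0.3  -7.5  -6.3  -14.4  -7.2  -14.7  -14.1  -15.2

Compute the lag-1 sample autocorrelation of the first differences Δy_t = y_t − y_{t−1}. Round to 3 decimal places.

-0.847

First differences Δy: 0.8, -6.5, 7.3, -7.2, 1.2, -8.1, 7.2, -7.5, 0.6, -1.1
Mean of differences = -1.3300
Numerator Σ(Δy_t−Δȳ)(Δy_{t+1}−Δȳ) = -260.1089
Denominator Σ(Δy_t−Δȳ)² = 307.0410
r_1(Δy) = -260.1089 / 307.0410 = -0.847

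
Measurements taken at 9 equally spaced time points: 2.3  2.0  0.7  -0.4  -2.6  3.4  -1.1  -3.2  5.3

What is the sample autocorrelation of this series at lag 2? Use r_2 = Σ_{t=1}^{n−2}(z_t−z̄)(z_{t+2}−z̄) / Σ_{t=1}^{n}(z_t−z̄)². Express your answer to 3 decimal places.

-0.272

Mean z̄ = (2.3 + 2.0 + 0.7 − 0.4 − 2.6 + 3.4 − 1.1 − 3.2 + 5.3)/9 = 0.7111
Numerator Σ_{t=1}^{7}(z_t−z̄)(z_{t+2}−z̄) = -17.2314
Denominator Σ(z_t−z̄)² = 63.2489
r_2 = -17.2314 / 63.2489 = -0.272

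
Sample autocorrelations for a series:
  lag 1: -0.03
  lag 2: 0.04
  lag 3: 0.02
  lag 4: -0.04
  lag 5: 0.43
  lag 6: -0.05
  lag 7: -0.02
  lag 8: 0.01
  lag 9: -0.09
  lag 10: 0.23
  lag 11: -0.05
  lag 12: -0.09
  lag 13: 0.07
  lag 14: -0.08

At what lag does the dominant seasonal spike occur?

The largest autocorrelation is r_5 = 0.43, with a weaker echo at lag 10 (0.23); the remaining lags stay at or below 0.07.
The dominant spike at lag 5 indicates a seasonal period of 5.

5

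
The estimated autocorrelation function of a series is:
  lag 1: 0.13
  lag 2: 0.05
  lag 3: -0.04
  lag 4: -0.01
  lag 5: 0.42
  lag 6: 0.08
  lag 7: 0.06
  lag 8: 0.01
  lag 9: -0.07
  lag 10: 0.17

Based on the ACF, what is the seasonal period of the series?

5

The largest autocorrelation is r_5 = 0.42, with a weaker echo at lag 10 (0.17); the remaining lags stay at or below 0.13.
The dominant spike at lag 5 indicates a seasonal period of 5.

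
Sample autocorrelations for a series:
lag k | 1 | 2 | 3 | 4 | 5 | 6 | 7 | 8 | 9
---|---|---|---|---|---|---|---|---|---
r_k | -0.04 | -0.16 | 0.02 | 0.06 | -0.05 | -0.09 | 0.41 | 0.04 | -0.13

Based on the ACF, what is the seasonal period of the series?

The largest autocorrelation is r_7 = 0.41; the remaining lags stay at or below 0.06.
The dominant spike at lag 7 indicates a seasonal period of 7.

7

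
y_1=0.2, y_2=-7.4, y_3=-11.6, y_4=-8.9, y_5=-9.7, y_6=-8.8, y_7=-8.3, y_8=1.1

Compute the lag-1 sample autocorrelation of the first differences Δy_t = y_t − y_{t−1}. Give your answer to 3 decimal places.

0.133

First differences Δy: -7.6, -4.2, 2.7, -0.8, 0.9, 0.5, 9.4
Mean of differences = 0.1286
Numerator Σ(Δy_t−Δȳ)(Δy_{t+1}−Δȳ) = 22.9492
Denominator Σ(Δy_t−Δȳ)² = 172.6343
r_1(Δy) = 22.9492 / 172.6343 = 0.133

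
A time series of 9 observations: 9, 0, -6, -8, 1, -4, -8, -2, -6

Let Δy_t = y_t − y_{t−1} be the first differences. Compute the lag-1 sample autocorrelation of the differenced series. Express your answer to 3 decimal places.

First differences Δy: -9, -6, -2, 9, -5, -4, 6, -4
Mean of differences = -1.8750
Numerator Σ(Δy_t−Δȳ)(Δy_{t+1}−Δȳ) = -32.2656
Denominator Σ(Δy_t−Δȳ)² = 266.8750
r_1(Δy) = -32.2656 / 266.8750 = -0.121

-0.121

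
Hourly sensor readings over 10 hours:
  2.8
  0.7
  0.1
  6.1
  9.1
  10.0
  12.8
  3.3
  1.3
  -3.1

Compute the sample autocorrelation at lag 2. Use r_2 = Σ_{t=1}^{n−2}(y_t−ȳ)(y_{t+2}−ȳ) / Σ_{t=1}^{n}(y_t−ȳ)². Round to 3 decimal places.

Mean ȳ = (2.8 + 0.7 + 0.1 + 6.1 + 9.1 + 10.0 + 12.8 + 3.3 + 1.3 − 3.1)/10 = 4.3100
Numerator Σ_{t=1}^{8}(y_t−ȳ)(y_{t+2}−ȳ) = 6.7638
Denominator Σ(y_t−ȳ)² = 228.6290
r_2 = 6.7638 / 228.6290 = 0.030

0.030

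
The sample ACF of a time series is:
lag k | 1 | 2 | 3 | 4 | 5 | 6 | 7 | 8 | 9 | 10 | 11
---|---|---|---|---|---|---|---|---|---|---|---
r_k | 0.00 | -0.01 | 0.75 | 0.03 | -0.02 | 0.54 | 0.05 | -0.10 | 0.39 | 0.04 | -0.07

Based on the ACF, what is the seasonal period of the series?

The largest autocorrelation is r_3 = 0.75, with weaker echoes at lags 6 (0.54) and 9 (0.39); the remaining lags stay at or below 0.05.
The dominant spike at lag 3 indicates a seasonal period of 3.

3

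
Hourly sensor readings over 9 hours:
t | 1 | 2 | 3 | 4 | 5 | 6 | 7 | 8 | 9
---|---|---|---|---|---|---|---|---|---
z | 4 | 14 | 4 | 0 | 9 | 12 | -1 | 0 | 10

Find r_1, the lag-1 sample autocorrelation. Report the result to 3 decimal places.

-0.177

Mean z̄ = (4 + 14 + 4 + 0 + 9 + 12 − 1 + 0 + 10)/9 = 5.7778
Numerator Σ_{t=1}^{8}(z_t−z̄)(z_{t+1}−z̄) = -44.9383
Denominator Σ(z_t−z̄)² = 253.5556
r_1 = -44.9383 / 253.5556 = -0.177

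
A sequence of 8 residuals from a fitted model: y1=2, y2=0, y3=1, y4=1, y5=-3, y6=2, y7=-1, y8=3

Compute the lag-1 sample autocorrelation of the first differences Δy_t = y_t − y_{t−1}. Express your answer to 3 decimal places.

-0.690

First differences Δy: -2, 1, 0, -4, 5, -3, 4
Mean of differences = 0.1429
Numerator Σ(Δy_t−Δȳ)(Δy_{t+1}−Δȳ) = -48.8776
Denominator Σ(Δy_t−Δȳ)² = 70.8571
r_1(Δy) = -48.8776 / 70.8571 = -0.690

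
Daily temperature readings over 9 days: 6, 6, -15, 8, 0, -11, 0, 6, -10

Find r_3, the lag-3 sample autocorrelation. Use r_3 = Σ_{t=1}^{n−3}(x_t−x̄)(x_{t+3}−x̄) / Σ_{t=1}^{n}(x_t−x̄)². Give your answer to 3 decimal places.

0.521

Mean x̄ = (6 + 6 − 15 + 8 + 0 − 11 + 0 + 6 − 10)/9 = -1.1111
Numerator Σ_{t=1}^{6}(x_t−x̄)(x_{t+3}−x̄) = 315.9630
Denominator Σ(x_t−x̄)² = 606.8889
r_3 = 315.9630 / 606.8889 = 0.521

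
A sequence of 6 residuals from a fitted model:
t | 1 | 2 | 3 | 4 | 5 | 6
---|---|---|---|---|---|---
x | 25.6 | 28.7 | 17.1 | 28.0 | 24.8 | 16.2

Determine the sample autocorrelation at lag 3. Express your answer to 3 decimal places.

Mean x̄ = (25.6 + 28.7 + 17.1 + 28.0 + 24.8 + 16.2)/6 = 23.4000
Deviations from mean: 2.2000, 5.3000, -6.3000, 4.6000, 1.4000, -7.2000
Numerator Σ_{t=1}^{3}(x_t−x̄)(x_{t+3}−x̄) = 62.9000
Denominator Σ(x_t−x̄)² = 147.5800
r_3 = 62.9000 / 147.5800 = 0.426

0.426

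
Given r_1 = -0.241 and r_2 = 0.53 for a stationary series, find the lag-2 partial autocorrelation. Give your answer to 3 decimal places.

φ_{22} = (r_2 − r_1²) / (1 − r_1²)
r_1² = (-0.241)² = 0.058081
Numerator = 0.53 − 0.0581 = 0.4719; denominator = 1 − 0.0581 = 0.9419
φ_{22} = 0.4719 / 0.9419 = 0.501

0.501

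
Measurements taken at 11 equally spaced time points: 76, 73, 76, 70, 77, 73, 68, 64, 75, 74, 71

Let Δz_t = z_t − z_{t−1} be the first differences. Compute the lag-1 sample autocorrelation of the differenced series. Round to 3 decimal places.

-0.377

First differences Δz: -3, 3, -6, 7, -4, -5, -4, 11, -1, -3
Mean of differences = -0.5000
Numerator Σ(Δz_t−Δz̄)(Δz_{t+1}−Δz̄) = -108.7500
Denominator Σ(Δz_t−Δz̄)² = 288.5000
r_1(Δz) = -108.7500 / 288.5000 = -0.377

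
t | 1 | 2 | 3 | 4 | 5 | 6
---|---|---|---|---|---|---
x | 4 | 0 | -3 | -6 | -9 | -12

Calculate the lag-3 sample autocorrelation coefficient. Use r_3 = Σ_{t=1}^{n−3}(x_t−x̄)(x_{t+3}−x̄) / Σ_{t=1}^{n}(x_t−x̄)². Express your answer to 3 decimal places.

-0.256

Mean x̄ = (4 + 0 − 3 − 6 − 9 − 12)/6 = -4.3333
Deviations from mean: 8.3333, 4.3333, 1.3333, -1.6667, -4.6667, -7.6667
Σ(x_t−x̄)(x_{t+3}−x̄) = (-13.8889) + (-20.2222) + (-10.2222) = -44.3333
Denominator Σ(x_t−x̄)² = 173.3333
r_3 = -44.3333 / 173.3333 = -0.256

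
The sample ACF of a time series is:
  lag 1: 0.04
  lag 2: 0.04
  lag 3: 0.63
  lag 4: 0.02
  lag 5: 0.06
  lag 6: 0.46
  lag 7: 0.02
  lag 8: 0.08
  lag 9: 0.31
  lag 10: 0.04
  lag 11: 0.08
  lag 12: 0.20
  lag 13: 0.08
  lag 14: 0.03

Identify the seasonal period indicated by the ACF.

The largest autocorrelation is r_3 = 0.63, with weaker echoes at lags 6 (0.46), 9 (0.31) and 12 (0.20); the remaining lags stay at or below 0.08.
The dominant spike at lag 3 indicates a seasonal period of 3.

3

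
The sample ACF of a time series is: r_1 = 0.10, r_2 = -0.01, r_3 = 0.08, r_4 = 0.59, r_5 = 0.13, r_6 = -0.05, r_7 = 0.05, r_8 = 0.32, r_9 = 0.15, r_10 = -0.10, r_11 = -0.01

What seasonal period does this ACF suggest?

4

The largest autocorrelation is r_4 = 0.59, with a weaker echo at lag 8 (0.32); the remaining lags stay at or below 0.15.
The dominant spike at lag 4 indicates a seasonal period of 4.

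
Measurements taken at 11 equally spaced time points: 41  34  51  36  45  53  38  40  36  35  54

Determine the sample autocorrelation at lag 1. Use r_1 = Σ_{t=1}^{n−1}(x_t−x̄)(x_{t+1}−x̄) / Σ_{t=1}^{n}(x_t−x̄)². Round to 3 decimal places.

Mean x̄ = (41 + 34 + 51 + 36 + 45 + 53 + 38 + 40 + 36 + 35 + 54)/11 = 42.0909
Numerator Σ_{t=1}^{10}(x_t−x̄)(x_{t+1}−x̄) = -168.0992
Denominator Σ(x_t−x̄)² = 560.9091
r_1 = -168.0992 / 560.9091 = -0.300

-0.300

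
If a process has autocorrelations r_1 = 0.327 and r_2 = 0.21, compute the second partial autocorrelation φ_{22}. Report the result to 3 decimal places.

0.115

φ_{22} = (r_2 − r_1²) / (1 − r_1²)
r_1² = (0.327)² = 0.106929
Numerator = 0.21 − 0.1069 = 0.1031; denominator = 1 − 0.1069 = 0.8931
φ_{22} = 0.1031 / 0.8931 = 0.115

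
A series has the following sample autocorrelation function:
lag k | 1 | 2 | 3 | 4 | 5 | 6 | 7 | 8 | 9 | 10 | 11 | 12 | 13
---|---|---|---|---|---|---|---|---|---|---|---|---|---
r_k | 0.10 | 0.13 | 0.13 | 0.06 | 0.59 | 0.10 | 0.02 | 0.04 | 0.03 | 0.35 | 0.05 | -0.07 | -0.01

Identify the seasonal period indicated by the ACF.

The largest autocorrelation is r_5 = 0.59, with a weaker echo at lag 10 (0.35); the remaining lags stay at or below 0.13.
The dominant spike at lag 5 indicates a seasonal period of 5.

5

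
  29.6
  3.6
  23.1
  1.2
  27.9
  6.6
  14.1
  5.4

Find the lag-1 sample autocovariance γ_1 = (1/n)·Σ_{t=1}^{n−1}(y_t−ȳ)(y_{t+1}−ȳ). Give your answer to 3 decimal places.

Mean ȳ = (29.6 + 3.6 + 23.1 + 1.2 + 27.9 + 6.6 + 14.1 + 5.4)/8 = 13.9375
Deviations: 15.6625, -10.3375, 9.1625, -12.7375, 13.9625, -7.3375, 0.1625, -8.5375
Σ_{t=1}^{7}(y_t−ȳ)(y_{t+1}−ȳ) = -656.2127
γ_1 = -656.2127 / 8 = -82.027

-82.027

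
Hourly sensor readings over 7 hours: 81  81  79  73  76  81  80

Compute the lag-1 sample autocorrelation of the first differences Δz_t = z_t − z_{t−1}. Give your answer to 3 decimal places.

0.053

First differences Δz: 0, -2, -6, 3, 5, -1
Mean of differences = -0.1667
Numerator Σ(Δz_t−Δz̄)(Δz_{t+1}−Δz̄) = 3.9722
Denominator Σ(Δz_t−Δz̄)² = 74.8333
r_1(Δz) = 3.9722 / 74.8333 = 0.053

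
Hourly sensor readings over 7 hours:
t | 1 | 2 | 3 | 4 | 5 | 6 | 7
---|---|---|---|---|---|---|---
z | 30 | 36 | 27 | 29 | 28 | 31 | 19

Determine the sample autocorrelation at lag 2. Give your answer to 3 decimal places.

0.053

Mean z̄ = (30 + 36 + 27 + 29 + 28 + 31 + 19)/7 = 28.5714
Deviations from mean: 1.4286, 7.4286, -1.5714, 0.4286, -0.5714, 2.4286, -9.5714
Σ(z_t−z̄)(z_{t+2}−z̄) = (-2.2449) + (3.1837) + (0.8980) + (1.0408) + (5.4694) = 8.3469
Denominator Σ(z_t−z̄)² = 157.7143
r_2 = 8.3469 / 157.7143 = 0.053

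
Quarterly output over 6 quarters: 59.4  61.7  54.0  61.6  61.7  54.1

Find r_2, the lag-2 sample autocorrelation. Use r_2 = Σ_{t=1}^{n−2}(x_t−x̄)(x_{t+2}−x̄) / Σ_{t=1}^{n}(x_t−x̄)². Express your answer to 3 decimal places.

Mean x̄ = (59.4 + 61.7 + 54.0 + 61.6 + 61.7 + 54.1)/6 = 58.7500
Σ(x_t−x̄)(x_{t+2}−x̄) = (-3.0875) + (8.4075) + (-14.0125) + (-13.2525) = -21.9450
Denominator Σ(x_t−x̄)² = 70.1350
r_2 = -21.9450 / 70.1350 = -0.313

-0.313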